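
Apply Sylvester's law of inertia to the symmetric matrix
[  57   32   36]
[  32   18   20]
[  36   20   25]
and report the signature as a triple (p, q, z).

Answer: (3, 0, 0)

Derivation:
step 0: pivot 57 → sign +
step 1: pivot 2/57 → sign +
step 2: pivot 1 → sign +
signature = (3, 0, 0)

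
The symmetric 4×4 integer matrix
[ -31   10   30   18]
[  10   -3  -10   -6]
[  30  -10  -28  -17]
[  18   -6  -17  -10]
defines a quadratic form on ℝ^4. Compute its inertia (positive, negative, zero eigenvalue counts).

Answer: (3, 1, 0)

Derivation:
step 0: pivot -31 → sign −
step 1: pivot 7/31 → sign +
step 2: pivot 4/7 → sign +
step 3: pivot 1/4 → sign +
signature = (3, 1, 0)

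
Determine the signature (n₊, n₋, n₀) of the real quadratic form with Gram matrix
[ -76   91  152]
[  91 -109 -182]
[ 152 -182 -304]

Answer: (0, 2, 1)

Derivation:
step 0: pivot -76 → sign −
step 1: pivot -3/76 → sign −
step 2: row/col 2 already zero → sign 0
signature = (0, 2, 1)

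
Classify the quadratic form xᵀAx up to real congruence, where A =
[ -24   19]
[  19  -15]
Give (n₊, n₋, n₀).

Answer: (1, 1, 0)

Derivation:
step 0: pivot -24 → sign −
step 1: pivot 1/24 → sign +
signature = (1, 1, 0)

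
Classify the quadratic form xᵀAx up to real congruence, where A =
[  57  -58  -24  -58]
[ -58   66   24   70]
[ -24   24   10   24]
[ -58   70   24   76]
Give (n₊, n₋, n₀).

Answer: (3, 1, 0)

Derivation:
step 0: pivot 57 → sign +
step 1: pivot 398/57 → sign +
step 2: pivot -26/199 → sign −
step 3: pivot 2/13 → sign +
signature = (3, 1, 0)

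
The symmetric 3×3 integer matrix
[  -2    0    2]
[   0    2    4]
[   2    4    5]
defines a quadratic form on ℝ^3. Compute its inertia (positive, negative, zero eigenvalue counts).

step 0: pivot -2 → sign −
step 1: pivot 2 → sign +
step 2: pivot -1 → sign −
signature = (1, 2, 0)

Answer: (1, 2, 0)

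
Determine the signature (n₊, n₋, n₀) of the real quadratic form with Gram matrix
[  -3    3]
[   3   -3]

Answer: (0, 1, 1)

Derivation:
step 0: pivot -3 → sign −
step 1: row/col 1 already zero → sign 0
signature = (0, 1, 1)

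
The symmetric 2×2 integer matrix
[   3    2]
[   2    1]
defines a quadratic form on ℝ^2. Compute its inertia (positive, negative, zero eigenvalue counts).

Answer: (1, 1, 0)

Derivation:
step 0: pivot 3 → sign +
step 1: pivot -1/3 → sign −
signature = (1, 1, 0)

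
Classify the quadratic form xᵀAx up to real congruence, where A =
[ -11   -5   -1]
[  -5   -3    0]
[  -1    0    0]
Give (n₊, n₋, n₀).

Answer: (1, 2, 0)

Derivation:
step 0: pivot -11 → sign −
step 1: pivot -8/11 → sign −
step 2: pivot 3/8 → sign +
signature = (1, 2, 0)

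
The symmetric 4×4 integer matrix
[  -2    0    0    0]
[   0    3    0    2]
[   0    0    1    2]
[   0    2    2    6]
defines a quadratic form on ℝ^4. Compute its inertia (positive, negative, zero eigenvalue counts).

step 0: pivot -2 → sign −
step 1: pivot 3 → sign +
step 2: pivot 1 → sign +
step 3: pivot 2/3 → sign +
signature = (3, 1, 0)

Answer: (3, 1, 0)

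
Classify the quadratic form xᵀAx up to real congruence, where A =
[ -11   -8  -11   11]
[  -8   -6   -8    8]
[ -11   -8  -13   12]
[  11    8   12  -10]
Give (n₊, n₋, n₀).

step 0: pivot -11 → sign −
step 1: pivot -2/11 → sign −
step 2: pivot -2 → sign −
step 3: pivot 3/2 → sign +
signature = (1, 3, 0)

Answer: (1, 3, 0)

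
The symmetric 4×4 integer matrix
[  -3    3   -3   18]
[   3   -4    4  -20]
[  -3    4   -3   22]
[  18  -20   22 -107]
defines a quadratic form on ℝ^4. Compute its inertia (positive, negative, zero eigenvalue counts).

Answer: (2, 2, 0)

Derivation:
step 0: pivot -3 → sign −
step 1: pivot -1 → sign −
step 2: pivot 1 → sign +
step 3: pivot 1 → sign +
signature = (2, 2, 0)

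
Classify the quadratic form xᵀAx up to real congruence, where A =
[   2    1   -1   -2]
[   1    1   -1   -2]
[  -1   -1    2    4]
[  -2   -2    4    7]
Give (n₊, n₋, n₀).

Answer: (3, 1, 0)

Derivation:
step 0: pivot 2 → sign +
step 1: pivot 1/2 → sign +
step 2: pivot 1 → sign +
step 3: pivot -1 → sign −
signature = (3, 1, 0)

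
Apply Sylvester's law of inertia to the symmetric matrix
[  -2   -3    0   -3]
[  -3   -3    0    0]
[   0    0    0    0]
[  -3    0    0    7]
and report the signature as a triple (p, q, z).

Answer: (1, 2, 1)

Derivation:
step 0: pivot -2 → sign −
step 1: pivot 3/2 → sign +
step 2: pivot -2 → sign −
step 3: row/col 3 already zero → sign 0
signature = (1, 2, 1)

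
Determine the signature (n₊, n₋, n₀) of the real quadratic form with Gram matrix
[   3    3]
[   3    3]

step 0: pivot 3 → sign +
step 1: row/col 1 already zero → sign 0
signature = (1, 0, 1)

Answer: (1, 0, 1)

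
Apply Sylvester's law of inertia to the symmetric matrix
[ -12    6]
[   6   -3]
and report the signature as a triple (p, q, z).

step 0: pivot -12 → sign −
step 1: row/col 1 already zero → sign 0
signature = (0, 1, 1)

Answer: (0, 1, 1)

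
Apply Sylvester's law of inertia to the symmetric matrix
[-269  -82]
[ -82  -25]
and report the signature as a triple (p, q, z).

step 0: pivot -269 → sign −
step 1: pivot -1/269 → sign −
signature = (0, 2, 0)

Answer: (0, 2, 0)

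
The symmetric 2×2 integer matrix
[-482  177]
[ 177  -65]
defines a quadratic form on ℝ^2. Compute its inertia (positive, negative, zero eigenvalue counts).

step 0: pivot -482 → sign −
step 1: pivot -1/482 → sign −
signature = (0, 2, 0)

Answer: (0, 2, 0)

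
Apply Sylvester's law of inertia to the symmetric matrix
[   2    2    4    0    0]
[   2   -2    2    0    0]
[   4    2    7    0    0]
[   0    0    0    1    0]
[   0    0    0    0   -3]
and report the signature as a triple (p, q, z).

Answer: (2, 2, 1)

Derivation:
step 0: pivot 2 → sign +
step 1: pivot -4 → sign −
step 2: pivot 1 → sign +
step 3: pivot -3 → sign −
step 4: row/col 4 already zero → sign 0
signature = (2, 2, 1)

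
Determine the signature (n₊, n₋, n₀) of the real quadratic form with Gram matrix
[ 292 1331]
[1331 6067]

step 0: pivot 292 → sign +
step 1: pivot 3/292 → sign +
signature = (2, 0, 0)

Answer: (2, 0, 0)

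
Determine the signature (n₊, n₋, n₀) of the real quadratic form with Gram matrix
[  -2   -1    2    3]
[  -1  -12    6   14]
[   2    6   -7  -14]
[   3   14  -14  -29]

Answer: (1, 3, 0)

Derivation:
step 0: pivot -2 → sign −
step 1: pivot -23/2 → sign −
step 2: pivot -65/23 → sign −
step 3: pivot 3/65 → sign +
signature = (1, 3, 0)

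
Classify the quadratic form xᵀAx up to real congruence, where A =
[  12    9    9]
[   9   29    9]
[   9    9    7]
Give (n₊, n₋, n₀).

step 0: pivot 12 → sign +
step 1: pivot 89/4 → sign +
step 2: pivot 2/89 → sign +
signature = (3, 0, 0)

Answer: (3, 0, 0)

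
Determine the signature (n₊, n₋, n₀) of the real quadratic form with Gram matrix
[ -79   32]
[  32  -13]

Answer: (0, 2, 0)

Derivation:
step 0: pivot -79 → sign −
step 1: pivot -3/79 → sign −
signature = (0, 2, 0)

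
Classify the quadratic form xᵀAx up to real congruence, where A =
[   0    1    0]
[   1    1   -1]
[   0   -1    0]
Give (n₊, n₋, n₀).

Answer: (1, 1, 1)

Derivation:
step 0: pivot 1 → sign +
step 1: pivot -1 → sign −
step 2: row/col 2 already zero → sign 0
signature = (1, 1, 1)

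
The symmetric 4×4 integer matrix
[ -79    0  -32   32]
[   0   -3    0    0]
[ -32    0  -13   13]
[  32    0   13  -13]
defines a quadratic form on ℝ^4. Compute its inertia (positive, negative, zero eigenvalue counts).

Answer: (0, 3, 1)

Derivation:
step 0: pivot -79 → sign −
step 1: pivot -3 → sign −
step 2: pivot -3/79 → sign −
step 3: row/col 3 already zero → sign 0
signature = (0, 3, 1)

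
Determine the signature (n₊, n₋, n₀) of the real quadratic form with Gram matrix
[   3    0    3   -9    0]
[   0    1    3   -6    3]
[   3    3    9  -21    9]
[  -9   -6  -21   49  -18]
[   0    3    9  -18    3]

step 0: pivot 3 → sign +
step 1: pivot 1 → sign +
step 2: pivot -3 → sign −
step 3: pivot -2 → sign −
step 4: pivot -6 → sign −
signature = (2, 3, 0)

Answer: (2, 3, 0)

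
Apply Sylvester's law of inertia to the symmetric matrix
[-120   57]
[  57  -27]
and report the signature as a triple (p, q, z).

step 0: pivot -120 → sign −
step 1: pivot 3/40 → sign +
signature = (1, 1, 0)

Answer: (1, 1, 0)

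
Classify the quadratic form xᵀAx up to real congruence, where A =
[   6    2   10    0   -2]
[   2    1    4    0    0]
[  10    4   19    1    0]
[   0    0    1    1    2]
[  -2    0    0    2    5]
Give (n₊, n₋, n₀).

Answer: (3, 1, 1)

Derivation:
step 0: pivot 6 → sign +
step 1: pivot 1/3 → sign +
step 2: pivot 1 → sign +
step 3: pivot -1 → sign −
step 4: row/col 4 already zero → sign 0
signature = (3, 1, 1)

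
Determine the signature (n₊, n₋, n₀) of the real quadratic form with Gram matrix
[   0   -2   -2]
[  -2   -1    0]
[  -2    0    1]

step 0: pivot -1 → sign −
step 1: pivot 4 → sign +
step 2: row/col 2 already zero → sign 0
signature = (1, 1, 1)

Answer: (1, 1, 1)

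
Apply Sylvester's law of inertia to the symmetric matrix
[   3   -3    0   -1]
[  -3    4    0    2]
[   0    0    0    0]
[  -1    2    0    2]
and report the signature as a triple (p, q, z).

step 0: pivot 3 → sign +
step 1: pivot 1 → sign +
step 2: pivot 2/3 → sign +
step 3: row/col 3 already zero → sign 0
signature = (3, 0, 1)

Answer: (3, 0, 1)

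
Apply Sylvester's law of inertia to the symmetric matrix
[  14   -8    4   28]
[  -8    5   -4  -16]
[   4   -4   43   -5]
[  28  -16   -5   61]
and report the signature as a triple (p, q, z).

Answer: (4, 0, 0)

Derivation:
step 0: pivot 14 → sign +
step 1: pivot 3/7 → sign +
step 2: pivot 35 → sign +
step 3: pivot 6/35 → sign +
signature = (4, 0, 0)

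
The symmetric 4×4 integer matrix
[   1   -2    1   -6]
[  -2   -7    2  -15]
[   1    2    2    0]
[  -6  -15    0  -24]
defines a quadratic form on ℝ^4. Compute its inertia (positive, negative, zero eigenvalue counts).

step 0: pivot 1 → sign +
step 1: pivot -11 → sign −
step 2: pivot 27/11 → sign +
step 3: pivot 1/3 → sign +
signature = (3, 1, 0)

Answer: (3, 1, 0)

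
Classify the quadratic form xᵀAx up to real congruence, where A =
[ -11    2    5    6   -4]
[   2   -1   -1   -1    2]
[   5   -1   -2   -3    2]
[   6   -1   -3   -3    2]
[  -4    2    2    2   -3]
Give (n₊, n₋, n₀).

step 0: pivot -11 → sign −
step 1: pivot -7/11 → sign −
step 2: pivot 2/7 → sign +
step 3: pivot 1 → sign +
step 4: row/col 4 already zero → sign 0
signature = (2, 2, 1)

Answer: (2, 2, 1)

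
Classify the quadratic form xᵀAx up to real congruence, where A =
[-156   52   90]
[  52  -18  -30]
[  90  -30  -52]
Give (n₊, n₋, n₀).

step 0: pivot -156 → sign −
step 1: pivot -2/3 → sign −
step 2: pivot -1/13 → sign −
signature = (0, 3, 0)

Answer: (0, 3, 0)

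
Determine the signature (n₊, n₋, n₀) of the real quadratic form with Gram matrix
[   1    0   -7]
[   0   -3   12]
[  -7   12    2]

step 0: pivot 1 → sign +
step 1: pivot -3 → sign −
step 2: pivot 1 → sign +
signature = (2, 1, 0)

Answer: (2, 1, 0)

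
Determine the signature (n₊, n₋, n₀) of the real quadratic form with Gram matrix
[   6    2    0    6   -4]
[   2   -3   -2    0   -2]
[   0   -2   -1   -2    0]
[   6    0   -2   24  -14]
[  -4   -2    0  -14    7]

Answer: (3, 2, 0)

Derivation:
step 0: pivot 6 → sign +
step 1: pivot -11/3 → sign −
step 2: pivot 1/11 → sign +
step 3: pivot 10 → sign +
step 4: pivot -3/5 → sign −
signature = (3, 2, 0)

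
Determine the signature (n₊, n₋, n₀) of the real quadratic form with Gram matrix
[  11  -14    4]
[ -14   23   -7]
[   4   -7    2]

step 0: pivot 11 → sign +
step 1: pivot 57/11 → sign +
step 2: pivot -3/19 → sign −
signature = (2, 1, 0)

Answer: (2, 1, 0)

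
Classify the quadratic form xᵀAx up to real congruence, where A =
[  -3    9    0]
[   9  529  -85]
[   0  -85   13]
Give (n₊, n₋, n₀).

step 0: pivot -3 → sign −
step 1: pivot 556 → sign +
step 2: pivot 3/556 → sign +
signature = (2, 1, 0)

Answer: (2, 1, 0)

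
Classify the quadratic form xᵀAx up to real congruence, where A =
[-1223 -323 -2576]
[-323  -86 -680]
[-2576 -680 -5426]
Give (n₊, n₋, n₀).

Answer: (0, 3, 0)

Derivation:
step 0: pivot -1223 → sign −
step 1: pivot -849/1223 → sign −
step 2: pivot -6/283 → sign −
signature = (0, 3, 0)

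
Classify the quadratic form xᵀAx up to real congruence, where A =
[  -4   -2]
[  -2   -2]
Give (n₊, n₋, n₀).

step 0: pivot -4 → sign −
step 1: pivot -1 → sign −
signature = (0, 2, 0)

Answer: (0, 2, 0)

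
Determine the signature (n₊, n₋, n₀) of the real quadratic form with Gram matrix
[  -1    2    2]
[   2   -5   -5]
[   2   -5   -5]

Answer: (0, 2, 1)

Derivation:
step 0: pivot -1 → sign −
step 1: pivot -1 → sign −
step 2: row/col 2 already zero → sign 0
signature = (0, 2, 1)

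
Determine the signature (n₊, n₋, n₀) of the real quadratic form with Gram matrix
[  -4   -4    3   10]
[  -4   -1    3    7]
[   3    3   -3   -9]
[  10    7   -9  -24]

Answer: (2, 2, 0)

Derivation:
step 0: pivot -4 → sign −
step 1: pivot 3 → sign +
step 2: pivot -3/4 → sign −
step 3: pivot 1 → sign +
signature = (2, 2, 0)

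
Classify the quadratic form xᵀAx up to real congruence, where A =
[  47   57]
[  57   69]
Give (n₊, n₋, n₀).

step 0: pivot 47 → sign +
step 1: pivot -6/47 → sign −
signature = (1, 1, 0)

Answer: (1, 1, 0)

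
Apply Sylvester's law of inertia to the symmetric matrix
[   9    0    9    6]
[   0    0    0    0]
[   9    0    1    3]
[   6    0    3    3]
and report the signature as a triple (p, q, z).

step 0: pivot 9 → sign +
step 1: pivot -8 → sign −
step 2: pivot 1/8 → sign +
step 3: row/col 3 already zero → sign 0
signature = (2, 1, 1)

Answer: (2, 1, 1)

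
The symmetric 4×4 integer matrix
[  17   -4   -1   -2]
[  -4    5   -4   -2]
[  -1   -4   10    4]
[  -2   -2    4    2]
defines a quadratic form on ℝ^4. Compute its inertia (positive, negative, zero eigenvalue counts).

step 0: pivot 17 → sign +
step 1: pivot 69/17 → sign +
step 2: pivot 127/23 → sign +
step 3: pivot -6/127 → sign −
signature = (3, 1, 0)

Answer: (3, 1, 0)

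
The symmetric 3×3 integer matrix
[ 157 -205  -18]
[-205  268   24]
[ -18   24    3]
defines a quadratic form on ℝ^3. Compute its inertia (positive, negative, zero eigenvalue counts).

Answer: (3, 0, 0)

Derivation:
step 0: pivot 157 → sign +
step 1: pivot 51/157 → sign +
step 2: pivot 3/17 → sign +
signature = (3, 0, 0)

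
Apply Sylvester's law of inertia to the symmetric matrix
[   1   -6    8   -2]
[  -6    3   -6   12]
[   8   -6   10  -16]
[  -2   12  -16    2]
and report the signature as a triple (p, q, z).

step 0: pivot 1 → sign +
step 1: pivot -33 → sign −
step 2: pivot -6/11 → sign −
step 3: pivot -2 → sign −
signature = (1, 3, 0)

Answer: (1, 3, 0)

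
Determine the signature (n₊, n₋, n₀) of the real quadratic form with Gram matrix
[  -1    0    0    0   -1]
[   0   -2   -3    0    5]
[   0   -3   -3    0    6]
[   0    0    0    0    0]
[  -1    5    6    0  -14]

step 0: pivot -1 → sign −
step 1: pivot -2 → sign −
step 2: pivot 3/2 → sign +
step 3: pivot -2 → sign −
step 4: row/col 4 already zero → sign 0
signature = (1, 3, 1)

Answer: (1, 3, 1)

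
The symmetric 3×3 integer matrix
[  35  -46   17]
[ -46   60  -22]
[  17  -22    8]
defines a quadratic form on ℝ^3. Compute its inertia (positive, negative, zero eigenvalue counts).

step 0: pivot 35 → sign +
step 1: pivot -16/35 → sign −
step 2: row/col 2 already zero → sign 0
signature = (1, 1, 1)

Answer: (1, 1, 1)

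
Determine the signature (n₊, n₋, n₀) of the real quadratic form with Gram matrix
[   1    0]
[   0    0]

step 0: pivot 1 → sign +
step 1: row/col 1 already zero → sign 0
signature = (1, 0, 1)

Answer: (1, 0, 1)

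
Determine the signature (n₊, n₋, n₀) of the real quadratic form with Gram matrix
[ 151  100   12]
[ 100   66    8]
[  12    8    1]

step 0: pivot 151 → sign +
step 1: pivot -34/151 → sign −
step 2: pivot 1/17 → sign +
signature = (2, 1, 0)

Answer: (2, 1, 0)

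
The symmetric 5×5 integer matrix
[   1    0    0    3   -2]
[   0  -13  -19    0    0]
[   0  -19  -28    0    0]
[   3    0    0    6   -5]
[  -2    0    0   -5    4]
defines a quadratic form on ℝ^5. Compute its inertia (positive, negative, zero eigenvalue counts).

step 0: pivot 1 → sign +
step 1: pivot -13 → sign −
step 2: pivot -3/13 → sign −
step 3: pivot -3 → sign −
step 4: pivot 1/3 → sign +
signature = (2, 3, 0)

Answer: (2, 3, 0)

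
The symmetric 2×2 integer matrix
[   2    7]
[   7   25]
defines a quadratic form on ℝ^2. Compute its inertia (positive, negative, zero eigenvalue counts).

step 0: pivot 2 → sign +
step 1: pivot 1/2 → sign +
signature = (2, 0, 0)

Answer: (2, 0, 0)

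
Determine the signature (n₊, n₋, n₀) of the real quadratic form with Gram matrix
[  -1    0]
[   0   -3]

Answer: (0, 2, 0)

Derivation:
step 0: pivot -1 → sign −
step 1: pivot -3 → sign −
signature = (0, 2, 0)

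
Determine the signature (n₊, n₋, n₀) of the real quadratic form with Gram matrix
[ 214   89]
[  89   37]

Answer: (1, 1, 0)

Derivation:
step 0: pivot 214 → sign +
step 1: pivot -3/214 → sign −
signature = (1, 1, 0)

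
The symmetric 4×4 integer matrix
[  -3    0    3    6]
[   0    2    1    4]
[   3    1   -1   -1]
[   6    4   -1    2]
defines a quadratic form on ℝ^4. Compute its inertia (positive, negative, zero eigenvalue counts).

step 0: pivot -3 → sign −
step 1: pivot 2 → sign +
step 2: pivot 3/2 → sign +
step 3: row/col 3 already zero → sign 0
signature = (2, 1, 1)

Answer: (2, 1, 1)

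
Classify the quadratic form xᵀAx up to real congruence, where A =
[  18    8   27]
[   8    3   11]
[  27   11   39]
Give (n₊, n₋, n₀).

Answer: (2, 1, 0)

Derivation:
step 0: pivot 18 → sign +
step 1: pivot -5/9 → sign −
step 2: pivot 3/10 → sign +
signature = (2, 1, 0)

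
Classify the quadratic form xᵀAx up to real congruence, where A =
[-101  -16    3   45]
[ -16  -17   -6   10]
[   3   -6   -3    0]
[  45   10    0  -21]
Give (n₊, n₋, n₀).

Answer: (0, 4, 0)

Derivation:
step 0: pivot -101 → sign −
step 1: pivot -1461/101 → sign −
step 2: pivot -6/487 → sign −
step 3: pivot -1/6 → sign −
signature = (0, 4, 0)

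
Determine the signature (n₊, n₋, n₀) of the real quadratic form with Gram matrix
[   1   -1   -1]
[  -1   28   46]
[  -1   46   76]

step 0: pivot 1 → sign +
step 1: pivot 27 → sign +
step 2: row/col 2 already zero → sign 0
signature = (2, 0, 1)

Answer: (2, 0, 1)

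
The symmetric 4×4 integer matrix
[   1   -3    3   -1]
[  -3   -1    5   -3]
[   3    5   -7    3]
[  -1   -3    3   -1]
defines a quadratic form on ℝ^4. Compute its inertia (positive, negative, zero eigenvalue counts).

Answer: (2, 1, 1)

Derivation:
step 0: pivot 1 → sign +
step 1: pivot -10 → sign −
step 2: pivot 18/5 → sign +
step 3: row/col 3 already zero → sign 0
signature = (2, 1, 1)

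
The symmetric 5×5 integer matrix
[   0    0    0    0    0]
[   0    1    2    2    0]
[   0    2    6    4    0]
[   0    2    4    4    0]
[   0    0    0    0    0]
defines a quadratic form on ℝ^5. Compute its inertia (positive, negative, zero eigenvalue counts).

step 0: pivot 1 → sign +
step 1: pivot 2 → sign +
step 2: row/col 2 already zero → sign 0
step 3: row/col 3 already zero → sign 0
step 4: row/col 4 already zero → sign 0
signature = (2, 0, 3)

Answer: (2, 0, 3)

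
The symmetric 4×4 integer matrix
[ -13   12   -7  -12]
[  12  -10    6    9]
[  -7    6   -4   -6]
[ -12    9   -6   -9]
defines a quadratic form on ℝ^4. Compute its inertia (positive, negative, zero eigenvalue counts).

step 0: pivot -13 → sign −
step 1: pivot 14/13 → sign +
step 2: pivot -3/7 → sign −
step 3: pivot -3/2 → sign −
signature = (1, 3, 0)

Answer: (1, 3, 0)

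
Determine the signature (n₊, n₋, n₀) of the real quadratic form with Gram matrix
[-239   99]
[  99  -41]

Answer: (1, 1, 0)

Derivation:
step 0: pivot -239 → sign −
step 1: pivot 2/239 → sign +
signature = (1, 1, 0)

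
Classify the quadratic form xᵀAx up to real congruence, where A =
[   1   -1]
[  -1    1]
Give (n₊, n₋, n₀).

Answer: (1, 0, 1)

Derivation:
step 0: pivot 1 → sign +
step 1: row/col 1 already zero → sign 0
signature = (1, 0, 1)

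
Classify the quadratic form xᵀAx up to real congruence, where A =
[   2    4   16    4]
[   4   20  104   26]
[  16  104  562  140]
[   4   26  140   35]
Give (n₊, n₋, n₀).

Answer: (3, 0, 1)

Derivation:
step 0: pivot 2 → sign +
step 1: pivot 12 → sign +
step 2: pivot 2 → sign +
step 3: row/col 3 already zero → sign 0
signature = (3, 0, 1)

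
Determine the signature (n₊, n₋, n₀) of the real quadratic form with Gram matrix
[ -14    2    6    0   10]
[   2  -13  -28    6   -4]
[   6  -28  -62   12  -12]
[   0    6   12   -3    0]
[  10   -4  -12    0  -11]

step 0: pivot -14 → sign −
step 1: pivot -89/7 → sign −
step 2: pivot -132/89 → sign −
step 3: pivot 3/11 → sign +
step 4: row/col 4 already zero → sign 0
signature = (1, 3, 1)

Answer: (1, 3, 1)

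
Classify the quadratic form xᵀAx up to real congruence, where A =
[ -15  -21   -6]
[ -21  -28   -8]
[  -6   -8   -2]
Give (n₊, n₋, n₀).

step 0: pivot -15 → sign −
step 1: pivot 7/5 → sign +
step 2: pivot 2/7 → sign +
signature = (2, 1, 0)

Answer: (2, 1, 0)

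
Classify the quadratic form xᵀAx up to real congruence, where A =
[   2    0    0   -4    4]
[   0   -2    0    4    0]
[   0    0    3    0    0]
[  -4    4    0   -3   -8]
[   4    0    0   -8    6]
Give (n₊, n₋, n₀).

Answer: (2, 3, 0)

Derivation:
step 0: pivot 2 → sign +
step 1: pivot -2 → sign −
step 2: pivot 3 → sign +
step 3: pivot -3 → sign −
step 4: pivot -2 → sign −
signature = (2, 3, 0)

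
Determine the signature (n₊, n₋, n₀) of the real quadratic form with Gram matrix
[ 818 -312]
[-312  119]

Answer: (1, 1, 0)

Derivation:
step 0: pivot 818 → sign +
step 1: pivot -1/409 → sign −
signature = (1, 1, 0)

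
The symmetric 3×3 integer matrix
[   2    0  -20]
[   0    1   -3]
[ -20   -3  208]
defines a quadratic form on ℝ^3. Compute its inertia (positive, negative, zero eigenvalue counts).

Answer: (2, 1, 0)

Derivation:
step 0: pivot 2 → sign +
step 1: pivot 1 → sign +
step 2: pivot -1 → sign −
signature = (2, 1, 0)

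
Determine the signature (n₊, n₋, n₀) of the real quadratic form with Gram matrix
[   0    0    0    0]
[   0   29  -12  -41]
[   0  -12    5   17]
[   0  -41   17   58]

Answer: (2, 0, 2)

Derivation:
step 0: pivot 29 → sign +
step 1: pivot 1/29 → sign +
step 2: row/col 2 already zero → sign 0
step 3: row/col 3 already zero → sign 0
signature = (2, 0, 2)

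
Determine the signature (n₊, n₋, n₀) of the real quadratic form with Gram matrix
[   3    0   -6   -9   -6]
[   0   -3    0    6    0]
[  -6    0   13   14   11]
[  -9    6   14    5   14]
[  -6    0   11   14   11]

Answer: (3, 2, 0)

Derivation:
step 0: pivot 3 → sign +
step 1: pivot -3 → sign −
step 2: pivot 1 → sign +
step 3: pivot -26 → sign −
step 4: pivot 6/13 → sign +
signature = (3, 2, 0)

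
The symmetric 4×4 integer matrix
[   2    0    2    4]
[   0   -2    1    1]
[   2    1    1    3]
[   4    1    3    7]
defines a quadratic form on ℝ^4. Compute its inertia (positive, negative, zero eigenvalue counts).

step 0: pivot 2 → sign +
step 1: pivot -2 → sign −
step 2: pivot -1/2 → sign −
step 3: row/col 3 already zero → sign 0
signature = (1, 2, 1)

Answer: (1, 2, 1)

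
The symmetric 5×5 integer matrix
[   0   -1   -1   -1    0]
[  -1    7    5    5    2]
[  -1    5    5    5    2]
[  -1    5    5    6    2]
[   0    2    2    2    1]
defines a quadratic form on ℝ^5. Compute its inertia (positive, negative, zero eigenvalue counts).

Answer: (4, 1, 0)

Derivation:
step 0: pivot 7 → sign +
step 1: pivot -1/7 → sign −
step 2: pivot 2 → sign +
step 3: pivot 1 → sign +
step 4: pivot 1 → sign +
signature = (4, 1, 0)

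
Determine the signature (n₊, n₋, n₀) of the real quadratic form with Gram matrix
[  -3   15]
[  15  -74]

step 0: pivot -3 → sign −
step 1: pivot 1 → sign +
signature = (1, 1, 0)

Answer: (1, 1, 0)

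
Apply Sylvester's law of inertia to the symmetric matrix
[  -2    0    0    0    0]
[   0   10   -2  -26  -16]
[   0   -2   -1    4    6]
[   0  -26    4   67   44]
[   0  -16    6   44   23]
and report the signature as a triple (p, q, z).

step 0: pivot -2 → sign −
step 1: pivot 10 → sign +
step 2: pivot -7/5 → sign −
step 3: pivot 3/7 → sign +
step 4: pivot 3 → sign +
signature = (3, 2, 0)

Answer: (3, 2, 0)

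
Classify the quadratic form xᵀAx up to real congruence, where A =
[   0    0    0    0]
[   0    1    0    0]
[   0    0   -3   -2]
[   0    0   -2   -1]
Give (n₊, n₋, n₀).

step 0: pivot 1 → sign +
step 1: pivot -3 → sign −
step 2: pivot 1/3 → sign +
step 3: row/col 3 already zero → sign 0
signature = (2, 1, 1)

Answer: (2, 1, 1)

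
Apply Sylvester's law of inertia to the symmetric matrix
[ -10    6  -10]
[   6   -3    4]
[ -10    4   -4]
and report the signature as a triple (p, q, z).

Answer: (1, 2, 0)

Derivation:
step 0: pivot -10 → sign −
step 1: pivot 3/5 → sign +
step 2: pivot -2/3 → sign −
signature = (1, 2, 0)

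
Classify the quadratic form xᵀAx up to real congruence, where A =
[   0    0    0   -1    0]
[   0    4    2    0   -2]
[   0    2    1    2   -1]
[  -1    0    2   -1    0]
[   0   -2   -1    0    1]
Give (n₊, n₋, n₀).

step 0: pivot 4 → sign +
step 1: pivot -1 → sign −
step 2: pivot 4 → sign +
step 3: row/col 3 already zero → sign 0
step 4: row/col 4 already zero → sign 0
signature = (2, 1, 2)

Answer: (2, 1, 2)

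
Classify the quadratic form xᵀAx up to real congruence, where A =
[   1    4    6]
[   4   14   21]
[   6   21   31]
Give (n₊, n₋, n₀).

Answer: (1, 2, 0)

Derivation:
step 0: pivot 1 → sign +
step 1: pivot -2 → sign −
step 2: pivot -1/2 → sign −
signature = (1, 2, 0)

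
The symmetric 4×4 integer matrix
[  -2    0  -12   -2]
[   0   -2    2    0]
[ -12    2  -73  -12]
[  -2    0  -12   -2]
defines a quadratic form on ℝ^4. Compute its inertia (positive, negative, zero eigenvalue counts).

Answer: (1, 2, 1)

Derivation:
step 0: pivot -2 → sign −
step 1: pivot -2 → sign −
step 2: pivot 1 → sign +
step 3: row/col 3 already zero → sign 0
signature = (1, 2, 1)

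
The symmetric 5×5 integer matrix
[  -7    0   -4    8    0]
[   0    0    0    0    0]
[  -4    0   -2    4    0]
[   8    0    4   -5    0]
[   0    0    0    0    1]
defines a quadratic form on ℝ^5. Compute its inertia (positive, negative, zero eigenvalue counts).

step 0: pivot -7 → sign −
step 1: pivot 2/7 → sign +
step 2: pivot 3 → sign +
step 3: pivot 1 → sign +
step 4: row/col 4 already zero → sign 0
signature = (3, 1, 1)

Answer: (3, 1, 1)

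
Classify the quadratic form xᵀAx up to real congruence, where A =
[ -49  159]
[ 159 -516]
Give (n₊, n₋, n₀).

step 0: pivot -49 → sign −
step 1: pivot -3/49 → sign −
signature = (0, 2, 0)

Answer: (0, 2, 0)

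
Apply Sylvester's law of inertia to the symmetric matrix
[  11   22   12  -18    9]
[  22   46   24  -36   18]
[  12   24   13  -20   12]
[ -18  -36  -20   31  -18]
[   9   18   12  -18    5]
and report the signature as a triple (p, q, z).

step 0: pivot 11 → sign +
step 1: pivot 2 → sign +
step 2: pivot -1/11 → sign −
step 3: pivot 3 → sign +
step 4: pivot 2 → sign +
signature = (4, 1, 0)

Answer: (4, 1, 0)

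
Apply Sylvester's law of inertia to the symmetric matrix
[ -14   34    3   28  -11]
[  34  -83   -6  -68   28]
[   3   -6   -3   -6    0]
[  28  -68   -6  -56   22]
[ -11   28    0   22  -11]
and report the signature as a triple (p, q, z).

step 0: pivot -14 → sign −
step 1: pivot -3/7 → sign −
step 2: pivot 3/2 → sign +
step 3: row/col 3 already zero → sign 0
step 4: row/col 4 already zero → sign 0
signature = (1, 2, 2)

Answer: (1, 2, 2)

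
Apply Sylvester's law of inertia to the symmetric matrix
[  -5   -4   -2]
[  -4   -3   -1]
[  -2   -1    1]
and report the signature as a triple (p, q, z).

Answer: (1, 1, 1)

Derivation:
step 0: pivot -5 → sign −
step 1: pivot 1/5 → sign +
step 2: row/col 2 already zero → sign 0
signature = (1, 1, 1)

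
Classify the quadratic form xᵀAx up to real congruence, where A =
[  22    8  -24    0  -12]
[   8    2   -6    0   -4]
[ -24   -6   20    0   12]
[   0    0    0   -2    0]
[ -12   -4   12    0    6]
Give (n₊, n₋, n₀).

step 0: pivot 22 → sign +
step 1: pivot -10/11 → sign −
step 2: pivot 2 → sign +
step 3: pivot -2 → sign −
step 4: pivot -2/5 → sign −
signature = (2, 3, 0)

Answer: (2, 3, 0)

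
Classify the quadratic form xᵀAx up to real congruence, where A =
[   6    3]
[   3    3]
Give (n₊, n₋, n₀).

step 0: pivot 6 → sign +
step 1: pivot 3/2 → sign +
signature = (2, 0, 0)

Answer: (2, 0, 0)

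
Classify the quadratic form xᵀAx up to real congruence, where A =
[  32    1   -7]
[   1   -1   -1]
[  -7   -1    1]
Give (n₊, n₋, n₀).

step 0: pivot 32 → sign +
step 1: pivot -33/32 → sign −
step 2: pivot 2/33 → sign +
signature = (2, 1, 0)

Answer: (2, 1, 0)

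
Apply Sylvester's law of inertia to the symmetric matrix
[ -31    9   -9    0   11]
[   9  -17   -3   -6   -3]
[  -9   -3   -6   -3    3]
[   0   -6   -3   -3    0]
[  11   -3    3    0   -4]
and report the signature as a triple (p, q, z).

step 0: pivot -31 → sign −
step 1: pivot -446/31 → sign −
step 2: pivot -267/223 → sign −
step 3: pivot -12/89 → sign −
step 4: row/col 4 already zero → sign 0
signature = (0, 4, 1)

Answer: (0, 4, 1)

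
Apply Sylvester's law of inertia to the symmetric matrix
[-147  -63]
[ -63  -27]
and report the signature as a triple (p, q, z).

Answer: (0, 1, 1)

Derivation:
step 0: pivot -147 → sign −
step 1: row/col 1 already zero → sign 0
signature = (0, 1, 1)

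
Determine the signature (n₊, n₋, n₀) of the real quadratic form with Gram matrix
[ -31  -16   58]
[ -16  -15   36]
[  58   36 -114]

Answer: (0, 3, 0)

Derivation:
step 0: pivot -31 → sign −
step 1: pivot -209/31 → sign −
step 2: pivot -6/209 → sign −
signature = (0, 3, 0)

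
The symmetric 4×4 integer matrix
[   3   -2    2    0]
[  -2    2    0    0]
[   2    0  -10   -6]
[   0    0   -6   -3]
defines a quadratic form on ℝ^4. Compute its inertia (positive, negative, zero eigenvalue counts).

Answer: (2, 2, 0)

Derivation:
step 0: pivot 3 → sign +
step 1: pivot 2/3 → sign +
step 2: pivot -14 → sign −
step 3: pivot -3/7 → sign −
signature = (2, 2, 0)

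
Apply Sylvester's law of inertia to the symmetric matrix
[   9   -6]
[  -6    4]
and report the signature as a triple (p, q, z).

Answer: (1, 0, 1)

Derivation:
step 0: pivot 9 → sign +
step 1: row/col 1 already zero → sign 0
signature = (1, 0, 1)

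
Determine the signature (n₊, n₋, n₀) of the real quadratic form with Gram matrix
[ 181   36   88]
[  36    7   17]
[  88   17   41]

Answer: (1, 2, 0)

Derivation:
step 0: pivot 181 → sign +
step 1: pivot -29/181 → sign −
step 2: pivot -6/29 → sign −
signature = (1, 2, 0)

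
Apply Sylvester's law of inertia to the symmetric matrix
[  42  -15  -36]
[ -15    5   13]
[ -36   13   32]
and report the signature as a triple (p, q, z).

step 0: pivot 42 → sign +
step 1: pivot -5/14 → sign −
step 2: pivot 6/5 → sign +
signature = (2, 1, 0)

Answer: (2, 1, 0)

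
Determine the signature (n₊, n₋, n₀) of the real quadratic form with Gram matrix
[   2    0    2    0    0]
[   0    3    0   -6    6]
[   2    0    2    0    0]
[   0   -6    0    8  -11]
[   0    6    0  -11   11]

step 0: pivot 2 → sign +
step 1: pivot 3 → sign +
step 2: pivot -4 → sign −
step 3: pivot -3/4 → sign −
step 4: row/col 4 already zero → sign 0
signature = (2, 2, 1)

Answer: (2, 2, 1)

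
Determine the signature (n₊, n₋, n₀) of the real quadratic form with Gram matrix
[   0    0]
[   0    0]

step 0: row/col 0 already zero → sign 0
step 1: row/col 1 already zero → sign 0
signature = (0, 0, 2)

Answer: (0, 0, 2)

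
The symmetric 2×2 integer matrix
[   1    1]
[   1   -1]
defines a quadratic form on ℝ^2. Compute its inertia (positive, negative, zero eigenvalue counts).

step 0: pivot 1 → sign +
step 1: pivot -2 → sign −
signature = (1, 1, 0)

Answer: (1, 1, 0)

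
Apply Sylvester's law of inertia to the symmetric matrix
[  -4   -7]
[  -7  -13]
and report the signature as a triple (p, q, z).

Answer: (0, 2, 0)

Derivation:
step 0: pivot -4 → sign −
step 1: pivot -3/4 → sign −
signature = (0, 2, 0)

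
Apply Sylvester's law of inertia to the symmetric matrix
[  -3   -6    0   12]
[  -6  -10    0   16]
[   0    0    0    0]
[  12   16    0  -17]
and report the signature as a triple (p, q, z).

Answer: (1, 2, 1)

Derivation:
step 0: pivot -3 → sign −
step 1: pivot 2 → sign +
step 2: pivot -1 → sign −
step 3: row/col 3 already zero → sign 0
signature = (1, 2, 1)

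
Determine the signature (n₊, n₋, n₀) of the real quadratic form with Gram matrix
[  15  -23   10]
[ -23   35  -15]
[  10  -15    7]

Answer: (2, 1, 0)

Derivation:
step 0: pivot 15 → sign +
step 1: pivot -4/15 → sign −
step 2: pivot 3/4 → sign +
signature = (2, 1, 0)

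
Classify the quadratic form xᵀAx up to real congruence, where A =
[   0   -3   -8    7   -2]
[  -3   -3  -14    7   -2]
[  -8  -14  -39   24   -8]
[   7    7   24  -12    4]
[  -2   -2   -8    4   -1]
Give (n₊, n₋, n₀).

step 0: pivot -3 → sign −
step 1: pivot 3 → sign +
step 2: pivot 43/3 → sign +
step 3: pivot -39/43 → sign −
step 4: pivot 3/13 → sign +
signature = (3, 2, 0)

Answer: (3, 2, 0)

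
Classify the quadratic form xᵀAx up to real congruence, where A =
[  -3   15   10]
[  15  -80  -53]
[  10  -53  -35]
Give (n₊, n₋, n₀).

Answer: (1, 2, 0)

Derivation:
step 0: pivot -3 → sign −
step 1: pivot -5 → sign −
step 2: pivot 2/15 → sign +
signature = (1, 2, 0)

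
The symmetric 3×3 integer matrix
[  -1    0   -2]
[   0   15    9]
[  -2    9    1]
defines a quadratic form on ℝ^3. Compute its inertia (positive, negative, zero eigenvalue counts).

Answer: (1, 2, 0)

Derivation:
step 0: pivot -1 → sign −
step 1: pivot 15 → sign +
step 2: pivot -2/5 → sign −
signature = (1, 2, 0)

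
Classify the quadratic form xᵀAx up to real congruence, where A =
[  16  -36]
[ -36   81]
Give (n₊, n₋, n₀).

step 0: pivot 16 → sign +
step 1: row/col 1 already zero → sign 0
signature = (1, 0, 1)

Answer: (1, 0, 1)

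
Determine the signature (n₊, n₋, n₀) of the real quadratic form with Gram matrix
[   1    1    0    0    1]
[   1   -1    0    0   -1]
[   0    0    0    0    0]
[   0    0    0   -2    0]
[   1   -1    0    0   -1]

Answer: (1, 2, 2)

Derivation:
step 0: pivot 1 → sign +
step 1: pivot -2 → sign −
step 2: pivot -2 → sign −
step 3: row/col 3 already zero → sign 0
step 4: row/col 4 already zero → sign 0
signature = (1, 2, 2)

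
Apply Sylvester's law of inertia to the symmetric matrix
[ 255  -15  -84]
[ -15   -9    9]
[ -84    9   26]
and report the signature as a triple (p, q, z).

step 0: pivot 255 → sign +
step 1: pivot -168/17 → sign −
step 2: pivot -1/280 → sign −
signature = (1, 2, 0)

Answer: (1, 2, 0)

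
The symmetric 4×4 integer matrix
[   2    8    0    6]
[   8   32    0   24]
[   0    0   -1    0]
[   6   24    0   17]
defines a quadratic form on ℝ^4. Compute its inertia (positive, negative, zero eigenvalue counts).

step 0: pivot 2 → sign +
step 1: pivot -1 → sign −
step 2: pivot -1 → sign −
step 3: row/col 3 already zero → sign 0
signature = (1, 2, 1)

Answer: (1, 2, 1)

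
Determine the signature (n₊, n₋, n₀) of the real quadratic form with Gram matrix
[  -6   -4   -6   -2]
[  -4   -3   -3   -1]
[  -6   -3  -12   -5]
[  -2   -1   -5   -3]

step 0: pivot -6 → sign −
step 1: pivot -1/3 → sign −
step 2: pivot -3 → sign −
step 3: pivot -2/3 → sign −
signature = (0, 4, 0)

Answer: (0, 4, 0)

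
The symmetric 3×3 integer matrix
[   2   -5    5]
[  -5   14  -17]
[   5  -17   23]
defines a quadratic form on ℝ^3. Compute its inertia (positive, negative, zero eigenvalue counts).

Answer: (2, 1, 0)

Derivation:
step 0: pivot 2 → sign +
step 1: pivot 3/2 → sign +
step 2: pivot -3 → sign −
signature = (2, 1, 0)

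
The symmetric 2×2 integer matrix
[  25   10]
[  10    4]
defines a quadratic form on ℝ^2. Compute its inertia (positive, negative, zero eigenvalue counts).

Answer: (1, 0, 1)

Derivation:
step 0: pivot 25 → sign +
step 1: row/col 1 already zero → sign 0
signature = (1, 0, 1)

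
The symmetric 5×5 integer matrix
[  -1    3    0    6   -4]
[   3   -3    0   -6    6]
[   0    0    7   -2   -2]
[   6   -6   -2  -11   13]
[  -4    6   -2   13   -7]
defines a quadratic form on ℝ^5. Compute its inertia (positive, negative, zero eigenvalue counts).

step 0: pivot -1 → sign −
step 1: pivot 6 → sign +
step 2: pivot 7 → sign +
step 3: pivot 3/7 → sign +
step 4: pivot 2 → sign +
signature = (4, 1, 0)

Answer: (4, 1, 0)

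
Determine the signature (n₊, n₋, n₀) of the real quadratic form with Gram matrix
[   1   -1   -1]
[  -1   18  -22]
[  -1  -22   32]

Answer: (2, 1, 0)

Derivation:
step 0: pivot 1 → sign +
step 1: pivot 17 → sign +
step 2: pivot -2/17 → sign −
signature = (2, 1, 0)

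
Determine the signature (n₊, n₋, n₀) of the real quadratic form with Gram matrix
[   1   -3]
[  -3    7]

Answer: (1, 1, 0)

Derivation:
step 0: pivot 1 → sign +
step 1: pivot -2 → sign −
signature = (1, 1, 0)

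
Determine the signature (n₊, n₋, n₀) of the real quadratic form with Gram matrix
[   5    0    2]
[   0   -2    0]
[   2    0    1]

step 0: pivot 5 → sign +
step 1: pivot -2 → sign −
step 2: pivot 1/5 → sign +
signature = (2, 1, 0)

Answer: (2, 1, 0)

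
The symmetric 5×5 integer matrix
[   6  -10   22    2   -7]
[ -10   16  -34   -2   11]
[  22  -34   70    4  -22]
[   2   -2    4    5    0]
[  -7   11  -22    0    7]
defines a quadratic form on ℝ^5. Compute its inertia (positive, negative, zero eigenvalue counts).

step 0: pivot 6 → sign +
step 1: pivot -2/3 → sign −
step 2: pivot 7 → sign +
step 3: pivot -4/7 → sign −
step 4: pivot 1/4 → sign +
signature = (3, 2, 0)

Answer: (3, 2, 0)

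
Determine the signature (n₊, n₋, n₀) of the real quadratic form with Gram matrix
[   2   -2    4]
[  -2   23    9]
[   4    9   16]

Answer: (2, 1, 0)

Derivation:
step 0: pivot 2 → sign +
step 1: pivot 21 → sign +
step 2: pivot -1/21 → sign −
signature = (2, 1, 0)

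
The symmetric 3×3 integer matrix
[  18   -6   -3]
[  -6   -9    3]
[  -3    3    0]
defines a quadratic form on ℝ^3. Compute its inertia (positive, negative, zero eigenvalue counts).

Answer: (1, 2, 0)

Derivation:
step 0: pivot 18 → sign +
step 1: pivot -11 → sign −
step 2: pivot -3/22 → sign −
signature = (1, 2, 0)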